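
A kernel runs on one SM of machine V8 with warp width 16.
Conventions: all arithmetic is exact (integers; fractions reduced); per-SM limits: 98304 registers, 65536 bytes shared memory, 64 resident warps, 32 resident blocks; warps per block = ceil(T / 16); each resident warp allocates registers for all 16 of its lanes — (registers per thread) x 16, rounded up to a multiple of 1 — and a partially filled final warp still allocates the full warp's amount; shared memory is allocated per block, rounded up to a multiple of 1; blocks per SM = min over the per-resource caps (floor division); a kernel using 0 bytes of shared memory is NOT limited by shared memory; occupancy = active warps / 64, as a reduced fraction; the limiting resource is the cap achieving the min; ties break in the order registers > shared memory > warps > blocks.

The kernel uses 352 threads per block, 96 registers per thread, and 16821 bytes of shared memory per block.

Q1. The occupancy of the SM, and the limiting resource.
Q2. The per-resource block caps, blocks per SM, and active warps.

Answer: occupancy 11/16, limited by registers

registers: 2 blocks
shared memory: 3 blocks
warps: 2 blocks
blocks: 32 blocks

Answer: 2 blocks, 44 active warps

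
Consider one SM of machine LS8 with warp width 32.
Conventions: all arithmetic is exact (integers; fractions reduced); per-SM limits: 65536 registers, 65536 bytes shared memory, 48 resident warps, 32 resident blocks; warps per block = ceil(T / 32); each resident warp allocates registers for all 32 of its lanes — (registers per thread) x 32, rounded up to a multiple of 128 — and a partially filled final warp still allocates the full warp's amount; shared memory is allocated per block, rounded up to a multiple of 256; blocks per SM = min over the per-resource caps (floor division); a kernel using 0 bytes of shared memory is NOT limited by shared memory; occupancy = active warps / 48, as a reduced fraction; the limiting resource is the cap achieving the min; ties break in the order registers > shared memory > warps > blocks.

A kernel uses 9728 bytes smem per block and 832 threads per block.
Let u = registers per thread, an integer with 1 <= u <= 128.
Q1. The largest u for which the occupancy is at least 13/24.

Answer: u = 76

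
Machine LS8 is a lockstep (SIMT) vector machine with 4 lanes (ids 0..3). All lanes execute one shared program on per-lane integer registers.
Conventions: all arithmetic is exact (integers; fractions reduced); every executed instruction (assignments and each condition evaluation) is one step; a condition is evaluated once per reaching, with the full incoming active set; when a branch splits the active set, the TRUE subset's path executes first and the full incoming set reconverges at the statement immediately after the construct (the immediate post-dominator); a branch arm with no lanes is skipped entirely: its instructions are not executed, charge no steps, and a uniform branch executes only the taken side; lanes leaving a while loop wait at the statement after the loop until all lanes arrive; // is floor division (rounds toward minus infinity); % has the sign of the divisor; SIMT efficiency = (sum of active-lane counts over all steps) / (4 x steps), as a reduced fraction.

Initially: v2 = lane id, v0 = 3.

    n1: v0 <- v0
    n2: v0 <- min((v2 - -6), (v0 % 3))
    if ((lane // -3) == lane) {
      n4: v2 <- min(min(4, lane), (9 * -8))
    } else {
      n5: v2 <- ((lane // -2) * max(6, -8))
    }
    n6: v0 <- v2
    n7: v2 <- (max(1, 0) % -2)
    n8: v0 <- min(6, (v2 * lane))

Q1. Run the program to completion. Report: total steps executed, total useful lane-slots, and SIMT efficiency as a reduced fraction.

Answer: 8 steps, 28 useful, 7/8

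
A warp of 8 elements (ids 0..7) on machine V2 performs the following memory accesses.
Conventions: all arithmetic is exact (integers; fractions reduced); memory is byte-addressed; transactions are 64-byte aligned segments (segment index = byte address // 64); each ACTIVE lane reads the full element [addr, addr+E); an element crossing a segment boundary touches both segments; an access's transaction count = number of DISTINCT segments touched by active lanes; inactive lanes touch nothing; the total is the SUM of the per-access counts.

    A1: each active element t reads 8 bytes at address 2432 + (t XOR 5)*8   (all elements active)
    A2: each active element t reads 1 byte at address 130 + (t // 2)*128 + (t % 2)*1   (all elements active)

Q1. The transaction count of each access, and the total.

A1: 1 transaction
A2: 4 transactions

Answer: 1,4; total 5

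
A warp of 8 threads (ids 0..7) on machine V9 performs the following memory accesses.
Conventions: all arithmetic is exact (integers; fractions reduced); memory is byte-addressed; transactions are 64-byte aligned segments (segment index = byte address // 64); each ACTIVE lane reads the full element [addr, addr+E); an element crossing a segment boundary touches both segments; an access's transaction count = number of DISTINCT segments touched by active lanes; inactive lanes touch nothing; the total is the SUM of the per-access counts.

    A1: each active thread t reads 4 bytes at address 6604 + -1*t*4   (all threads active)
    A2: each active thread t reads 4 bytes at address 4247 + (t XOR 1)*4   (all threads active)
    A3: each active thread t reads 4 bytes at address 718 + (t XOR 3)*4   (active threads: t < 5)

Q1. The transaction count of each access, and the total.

A1: 2 transactions
A2: 1 transaction
A3: 1 transaction

Answer: 2,1,1; total 4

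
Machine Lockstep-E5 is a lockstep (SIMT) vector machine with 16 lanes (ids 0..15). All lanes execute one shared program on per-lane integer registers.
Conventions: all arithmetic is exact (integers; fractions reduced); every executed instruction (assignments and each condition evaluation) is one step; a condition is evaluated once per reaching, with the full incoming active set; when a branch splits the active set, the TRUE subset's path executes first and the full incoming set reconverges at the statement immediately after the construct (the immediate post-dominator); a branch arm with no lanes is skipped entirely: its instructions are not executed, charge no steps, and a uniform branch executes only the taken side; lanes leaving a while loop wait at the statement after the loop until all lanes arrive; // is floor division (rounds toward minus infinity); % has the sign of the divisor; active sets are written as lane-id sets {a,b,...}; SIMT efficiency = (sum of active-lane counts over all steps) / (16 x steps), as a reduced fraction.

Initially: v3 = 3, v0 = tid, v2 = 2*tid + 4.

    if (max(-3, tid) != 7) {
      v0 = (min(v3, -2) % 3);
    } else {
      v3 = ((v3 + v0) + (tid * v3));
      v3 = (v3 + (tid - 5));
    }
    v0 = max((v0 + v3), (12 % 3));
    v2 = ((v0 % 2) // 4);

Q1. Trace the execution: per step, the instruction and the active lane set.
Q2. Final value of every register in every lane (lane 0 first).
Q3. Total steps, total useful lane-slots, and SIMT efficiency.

step 0: eval (max(-3, tid) != 7)     {0,1,2,3,4,5,6,7,8,9,10,11,12,13,14,15}
step 1: v0 <- (min(v3, -2) % 3)      {0,1,2,3,4,5,6,8,9,10,11,12,13,14,15}
step 2: v3 <- ((v3 + v0) + (tid * v3)) {7}
step 3: v3 <- (v3 + (tid - 5))       {7}
step 4: v0 <- max((v0 + v3), (12 % 3)) {0,1,2,3,4,5,6,7,8,9,10,11,12,13,14,15}
step 5: v2 <- ((v0 % 2) // 4)        {0,1,2,3,4,5,6,7,8,9,10,11,12,13,14,15}

Answer: 6 steps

v3: 3,3,3,3,3,3,3,33,3,3,3,3,3,3,3,3
v0: 4,4,4,4,4,4,4,40,4,4,4,4,4,4,4,4
v2: 0,0,0,0,0,0,0,0,0,0,0,0,0,0,0,0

steps = 6; useful = 65; efficiency = 65/96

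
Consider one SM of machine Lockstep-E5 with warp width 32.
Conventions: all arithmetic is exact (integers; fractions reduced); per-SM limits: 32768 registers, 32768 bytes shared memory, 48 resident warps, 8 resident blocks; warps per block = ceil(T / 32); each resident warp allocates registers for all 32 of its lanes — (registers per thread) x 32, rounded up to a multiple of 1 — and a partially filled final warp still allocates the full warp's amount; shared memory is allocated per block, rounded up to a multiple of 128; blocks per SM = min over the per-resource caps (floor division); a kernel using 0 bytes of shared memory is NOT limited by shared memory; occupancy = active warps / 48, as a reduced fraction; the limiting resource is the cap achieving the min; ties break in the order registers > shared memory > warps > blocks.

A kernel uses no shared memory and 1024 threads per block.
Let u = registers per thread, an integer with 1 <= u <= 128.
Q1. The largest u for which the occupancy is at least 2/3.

Answer: u = 32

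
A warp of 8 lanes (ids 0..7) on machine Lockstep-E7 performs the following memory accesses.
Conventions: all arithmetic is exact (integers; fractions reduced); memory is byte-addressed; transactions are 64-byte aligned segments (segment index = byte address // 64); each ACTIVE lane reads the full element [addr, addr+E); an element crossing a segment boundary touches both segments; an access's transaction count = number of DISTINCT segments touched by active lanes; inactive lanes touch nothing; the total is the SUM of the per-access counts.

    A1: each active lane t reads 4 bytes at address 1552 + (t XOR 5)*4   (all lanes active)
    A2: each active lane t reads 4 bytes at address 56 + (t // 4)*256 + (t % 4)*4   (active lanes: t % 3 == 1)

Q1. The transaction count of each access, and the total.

A1: 1 transaction
A2: 3 transactions

Answer: 1,3; total 4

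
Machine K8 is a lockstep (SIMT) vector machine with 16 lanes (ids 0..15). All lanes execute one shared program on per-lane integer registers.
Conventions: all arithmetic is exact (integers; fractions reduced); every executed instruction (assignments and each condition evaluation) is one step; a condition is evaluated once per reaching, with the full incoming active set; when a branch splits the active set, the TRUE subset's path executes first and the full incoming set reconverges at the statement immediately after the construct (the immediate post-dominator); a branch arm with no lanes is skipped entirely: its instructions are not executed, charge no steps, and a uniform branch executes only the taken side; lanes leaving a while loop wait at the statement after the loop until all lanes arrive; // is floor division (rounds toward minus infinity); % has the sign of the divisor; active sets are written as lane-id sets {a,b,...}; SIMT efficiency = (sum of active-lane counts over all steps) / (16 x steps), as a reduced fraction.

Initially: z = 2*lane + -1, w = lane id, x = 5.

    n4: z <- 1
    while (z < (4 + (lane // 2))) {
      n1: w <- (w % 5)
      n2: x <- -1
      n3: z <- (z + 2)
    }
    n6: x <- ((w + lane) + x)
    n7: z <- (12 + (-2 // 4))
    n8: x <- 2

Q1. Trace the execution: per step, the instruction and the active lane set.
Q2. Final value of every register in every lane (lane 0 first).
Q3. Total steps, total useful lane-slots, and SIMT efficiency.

step 0: z <- 1                       {0,1,2,3,4,5,6,7,8,9,10,11,12,13,14,15}
step 1: eval (z < (4 + (lane // 2))) {0,1,2,3,4,5,6,7,8,9,10,11,12,13,14,15}
step 2: w <- (w % 5)                 {0,1,2,3,4,5,6,7,8,9,10,11,12,13,14,15}
step 3: x <- -1                      {0,1,2,3,4,5,6,7,8,9,10,11,12,13,14,15}
step 4: z <- (z + 2)                 {0,1,2,3,4,5,6,7,8,9,10,11,12,13,14,15}
step 5: eval (z < (4 + (lane // 2))) {0,1,2,3,4,5,6,7,8,9,10,11,12,13,14,15}
step 6: w <- (w % 5)                 {0,1,2,3,4,5,6,7,8,9,10,11,12,13,14,15}
step 7: x <- -1                      {0,1,2,3,4,5,6,7,8,9,10,11,12,13,14,15}
step 8: z <- (z + 2)                 {0,1,2,3,4,5,6,7,8,9,10,11,12,13,14,15}
step 9: eval (z < (4 + (lane // 2))) {0,1,2,3,4,5,6,7,8,9,10,11,12,13,14,15}
step 10: w <- (w % 5)                 {4,5,6,7,8,9,10,11,12,13,14,15}
step 11: x <- -1                      {4,5,6,7,8,9,10,11,12,13,14,15}
step 12: z <- (z + 2)                 {4,5,6,7,8,9,10,11,12,13,14,15}
step 13: eval (z < (4 + (lane // 2))) {4,5,6,7,8,9,10,11,12,13,14,15}
step 14: w <- (w % 5)                 {8,9,10,11,12,13,14,15}
step 15: x <- -1                      {8,9,10,11,12,13,14,15}
step 16: z <- (z + 2)                 {8,9,10,11,12,13,14,15}
step 17: eval (z < (4 + (lane // 2))) {8,9,10,11,12,13,14,15}
step 18: w <- (w % 5)                 {12,13,14,15}
step 19: x <- -1                      {12,13,14,15}
step 20: z <- (z + 2)                 {12,13,14,15}
step 21: eval (z < (4 + (lane // 2))) {12,13,14,15}
step 22: x <- ((w + lane) + x)        {0,1,2,3,4,5,6,7,8,9,10,11,12,13,14,15}
step 23: z <- (12 + (-2 // 4))        {0,1,2,3,4,5,6,7,8,9,10,11,12,13,14,15}
step 24: x <- 2                       {0,1,2,3,4,5,6,7,8,9,10,11,12,13,14,15}

Answer: 25 steps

z: 11,11,11,11,11,11,11,11,11,11,11,11,11,11,11,11
w: 0,1,2,3,4,0,1,2,3,4,0,1,2,3,4,0
x: 2,2,2,2,2,2,2,2,2,2,2,2,2,2,2,2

steps = 25; useful = 304; efficiency = 304/400 = 19/25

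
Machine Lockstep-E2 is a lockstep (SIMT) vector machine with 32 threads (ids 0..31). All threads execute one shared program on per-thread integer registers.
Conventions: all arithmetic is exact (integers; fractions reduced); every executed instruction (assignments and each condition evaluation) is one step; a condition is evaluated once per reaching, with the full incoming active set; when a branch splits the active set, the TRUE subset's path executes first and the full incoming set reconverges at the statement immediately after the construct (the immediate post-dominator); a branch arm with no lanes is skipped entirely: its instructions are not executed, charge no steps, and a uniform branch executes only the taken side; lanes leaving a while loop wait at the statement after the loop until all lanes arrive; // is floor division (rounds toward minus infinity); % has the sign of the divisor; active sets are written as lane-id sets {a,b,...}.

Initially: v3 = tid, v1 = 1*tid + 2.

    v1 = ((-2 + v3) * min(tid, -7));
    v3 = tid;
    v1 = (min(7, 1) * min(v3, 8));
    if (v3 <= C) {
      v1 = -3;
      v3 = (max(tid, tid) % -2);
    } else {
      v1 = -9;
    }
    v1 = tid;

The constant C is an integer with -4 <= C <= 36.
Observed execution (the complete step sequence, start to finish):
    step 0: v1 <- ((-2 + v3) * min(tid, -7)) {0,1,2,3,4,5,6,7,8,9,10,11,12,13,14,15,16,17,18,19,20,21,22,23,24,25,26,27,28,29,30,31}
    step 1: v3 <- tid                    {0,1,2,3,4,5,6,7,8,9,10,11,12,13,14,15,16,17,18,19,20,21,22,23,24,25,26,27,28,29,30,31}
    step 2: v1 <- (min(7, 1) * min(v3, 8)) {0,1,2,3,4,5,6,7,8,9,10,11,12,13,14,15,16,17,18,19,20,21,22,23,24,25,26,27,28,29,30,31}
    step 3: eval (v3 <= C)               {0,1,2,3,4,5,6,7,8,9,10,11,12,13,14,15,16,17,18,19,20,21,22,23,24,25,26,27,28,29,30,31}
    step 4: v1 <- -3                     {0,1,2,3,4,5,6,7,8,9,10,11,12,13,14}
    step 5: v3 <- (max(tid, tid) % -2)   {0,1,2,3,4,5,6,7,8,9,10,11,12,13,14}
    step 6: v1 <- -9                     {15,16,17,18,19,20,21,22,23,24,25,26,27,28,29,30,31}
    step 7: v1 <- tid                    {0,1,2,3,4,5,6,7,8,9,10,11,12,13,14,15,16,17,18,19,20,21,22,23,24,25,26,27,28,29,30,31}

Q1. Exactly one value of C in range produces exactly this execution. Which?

Answer: C = 14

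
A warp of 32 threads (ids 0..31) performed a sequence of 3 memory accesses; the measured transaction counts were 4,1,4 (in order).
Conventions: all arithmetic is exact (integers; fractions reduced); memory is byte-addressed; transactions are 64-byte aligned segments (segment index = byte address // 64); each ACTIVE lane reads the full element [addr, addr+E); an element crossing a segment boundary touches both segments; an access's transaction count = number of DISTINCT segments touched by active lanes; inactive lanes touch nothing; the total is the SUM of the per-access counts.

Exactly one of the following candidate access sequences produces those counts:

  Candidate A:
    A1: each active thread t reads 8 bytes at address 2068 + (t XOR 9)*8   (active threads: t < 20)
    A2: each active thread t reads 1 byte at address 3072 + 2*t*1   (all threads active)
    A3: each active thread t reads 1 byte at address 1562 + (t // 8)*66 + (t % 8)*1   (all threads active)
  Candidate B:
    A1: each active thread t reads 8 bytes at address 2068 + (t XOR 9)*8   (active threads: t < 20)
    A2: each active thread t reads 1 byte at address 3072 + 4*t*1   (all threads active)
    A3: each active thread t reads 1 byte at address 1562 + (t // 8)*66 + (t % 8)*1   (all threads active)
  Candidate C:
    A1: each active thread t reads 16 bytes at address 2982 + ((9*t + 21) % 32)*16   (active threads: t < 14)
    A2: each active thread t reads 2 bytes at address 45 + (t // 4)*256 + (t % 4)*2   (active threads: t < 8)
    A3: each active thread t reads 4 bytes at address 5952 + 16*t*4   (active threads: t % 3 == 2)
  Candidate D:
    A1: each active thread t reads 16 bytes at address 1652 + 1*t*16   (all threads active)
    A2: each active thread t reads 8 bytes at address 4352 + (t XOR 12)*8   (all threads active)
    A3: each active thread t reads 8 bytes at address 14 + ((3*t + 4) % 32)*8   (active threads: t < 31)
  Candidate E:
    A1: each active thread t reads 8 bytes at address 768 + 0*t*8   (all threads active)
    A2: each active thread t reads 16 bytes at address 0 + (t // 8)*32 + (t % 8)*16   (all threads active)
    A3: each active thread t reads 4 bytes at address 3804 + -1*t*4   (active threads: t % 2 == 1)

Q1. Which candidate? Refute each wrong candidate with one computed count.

B: A2 gives 2 transactions, not 1
C: A1 gives 9 transactions, not 4
D: A1 gives 9 transactions, not 4
E: A1 gives 1 transaction, not 4
A: all counts match (4,1,4)

Answer: A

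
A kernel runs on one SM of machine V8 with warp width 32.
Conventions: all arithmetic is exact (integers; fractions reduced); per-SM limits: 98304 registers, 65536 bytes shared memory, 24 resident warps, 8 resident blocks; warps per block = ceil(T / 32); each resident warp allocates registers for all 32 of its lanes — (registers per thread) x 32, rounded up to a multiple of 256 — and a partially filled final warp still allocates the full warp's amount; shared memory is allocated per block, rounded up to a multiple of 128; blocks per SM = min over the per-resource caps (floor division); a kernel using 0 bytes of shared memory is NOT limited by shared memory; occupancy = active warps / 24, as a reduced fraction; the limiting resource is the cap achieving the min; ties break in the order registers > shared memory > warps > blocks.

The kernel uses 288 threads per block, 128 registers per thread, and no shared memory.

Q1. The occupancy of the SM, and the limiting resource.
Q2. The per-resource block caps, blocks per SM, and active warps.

Answer: occupancy 3/4, limited by registers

registers: 2 blocks
shared memory: no limit (kernel uses none)
warps: 2 blocks
blocks: 8 blocks

Answer: 2 blocks, 18 active warps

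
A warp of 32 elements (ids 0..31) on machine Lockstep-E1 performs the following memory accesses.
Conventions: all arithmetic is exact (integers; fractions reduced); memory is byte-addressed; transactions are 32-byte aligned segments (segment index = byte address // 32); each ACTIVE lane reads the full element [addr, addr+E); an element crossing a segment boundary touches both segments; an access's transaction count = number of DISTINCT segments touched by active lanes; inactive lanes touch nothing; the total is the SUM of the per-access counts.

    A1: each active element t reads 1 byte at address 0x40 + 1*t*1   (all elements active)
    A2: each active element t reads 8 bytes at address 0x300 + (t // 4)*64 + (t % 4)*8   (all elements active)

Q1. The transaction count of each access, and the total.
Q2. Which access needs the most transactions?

A1: 1 transaction
A2: 8 transactions

Answer: 1,8; total 9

Answer: A2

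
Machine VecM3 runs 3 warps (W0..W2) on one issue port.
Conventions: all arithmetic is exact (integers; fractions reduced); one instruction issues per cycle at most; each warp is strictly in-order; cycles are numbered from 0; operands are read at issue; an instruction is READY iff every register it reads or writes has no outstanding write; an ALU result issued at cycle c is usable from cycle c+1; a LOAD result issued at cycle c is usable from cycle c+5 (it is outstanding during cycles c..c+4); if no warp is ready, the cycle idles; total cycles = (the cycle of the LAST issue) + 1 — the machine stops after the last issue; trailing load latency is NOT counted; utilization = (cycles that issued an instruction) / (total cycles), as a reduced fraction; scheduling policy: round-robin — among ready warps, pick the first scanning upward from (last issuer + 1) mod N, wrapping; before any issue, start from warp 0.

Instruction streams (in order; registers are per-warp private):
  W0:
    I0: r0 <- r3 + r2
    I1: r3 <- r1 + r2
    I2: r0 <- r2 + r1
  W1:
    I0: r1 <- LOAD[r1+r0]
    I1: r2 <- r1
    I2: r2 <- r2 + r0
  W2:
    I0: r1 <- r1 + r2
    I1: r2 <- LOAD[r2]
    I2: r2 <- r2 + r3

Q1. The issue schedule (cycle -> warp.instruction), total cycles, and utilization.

cycle 0: W0.I0
cycle 1: W1.I0
cycle 2: W2.I0
cycle 3: W0.I1
cycle 4: W2.I1
cycle 5: W0.I2
cycle 6: W1.I1
cycle 7: W1.I2
cycle 8: idle
cycle 9: W2.I2

Answer: 10 cycles, utilization 9/10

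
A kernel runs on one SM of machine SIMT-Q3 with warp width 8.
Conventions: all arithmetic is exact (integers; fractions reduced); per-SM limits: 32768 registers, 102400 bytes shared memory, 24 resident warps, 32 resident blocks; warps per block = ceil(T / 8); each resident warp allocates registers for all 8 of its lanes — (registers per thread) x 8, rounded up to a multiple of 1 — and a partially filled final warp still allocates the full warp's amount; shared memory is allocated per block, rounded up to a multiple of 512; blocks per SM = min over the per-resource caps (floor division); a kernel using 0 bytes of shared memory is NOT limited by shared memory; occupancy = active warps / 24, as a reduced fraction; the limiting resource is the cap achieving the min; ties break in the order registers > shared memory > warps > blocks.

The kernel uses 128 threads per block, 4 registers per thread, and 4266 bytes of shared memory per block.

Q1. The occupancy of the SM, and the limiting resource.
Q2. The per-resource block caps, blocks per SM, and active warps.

Answer: occupancy 2/3, limited by warps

registers: 64 blocks
shared memory: 22 blocks
warps: 1 block
blocks: 32 blocks

Answer: 1 block, 16 active warps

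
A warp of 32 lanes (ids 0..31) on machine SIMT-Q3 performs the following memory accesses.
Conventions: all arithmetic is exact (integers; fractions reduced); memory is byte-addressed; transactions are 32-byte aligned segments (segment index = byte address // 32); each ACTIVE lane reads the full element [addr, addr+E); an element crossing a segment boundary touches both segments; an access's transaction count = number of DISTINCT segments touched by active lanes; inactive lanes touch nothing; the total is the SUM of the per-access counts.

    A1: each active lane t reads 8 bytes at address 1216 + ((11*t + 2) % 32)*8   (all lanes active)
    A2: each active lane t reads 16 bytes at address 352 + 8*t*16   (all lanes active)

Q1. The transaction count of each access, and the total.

A1: 8 transactions
A2: 32 transactions

Answer: 8,32; total 40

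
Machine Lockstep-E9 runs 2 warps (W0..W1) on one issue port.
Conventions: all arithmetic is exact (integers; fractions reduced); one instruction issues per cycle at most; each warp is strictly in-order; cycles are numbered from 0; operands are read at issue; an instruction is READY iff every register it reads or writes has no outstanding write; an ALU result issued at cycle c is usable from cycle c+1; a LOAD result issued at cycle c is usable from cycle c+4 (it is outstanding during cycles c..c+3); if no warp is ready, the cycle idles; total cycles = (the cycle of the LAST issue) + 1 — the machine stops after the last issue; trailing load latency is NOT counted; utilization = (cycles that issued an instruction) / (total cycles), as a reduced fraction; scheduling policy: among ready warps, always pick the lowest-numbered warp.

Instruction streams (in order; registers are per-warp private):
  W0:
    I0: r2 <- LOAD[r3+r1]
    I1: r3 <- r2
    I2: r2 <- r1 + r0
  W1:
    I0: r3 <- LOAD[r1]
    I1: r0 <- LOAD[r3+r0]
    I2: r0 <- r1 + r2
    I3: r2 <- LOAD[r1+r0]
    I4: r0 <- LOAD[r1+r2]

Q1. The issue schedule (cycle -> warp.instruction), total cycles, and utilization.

cycle 0: W0.I0
cycle 1: W1.I0
cycle 2: idle
cycle 3: idle
cycle 4: W0.I1
cycle 5: W0.I2
cycle 6: W1.I1
cycle 7: idle
cycle 8: idle
cycle 9: idle
cycle 10: W1.I2
cycle 11: W1.I3
cycle 12: idle
cycle 13: idle
cycle 14: idle
cycle 15: W1.I4

Answer: 16 cycles, utilization 1/2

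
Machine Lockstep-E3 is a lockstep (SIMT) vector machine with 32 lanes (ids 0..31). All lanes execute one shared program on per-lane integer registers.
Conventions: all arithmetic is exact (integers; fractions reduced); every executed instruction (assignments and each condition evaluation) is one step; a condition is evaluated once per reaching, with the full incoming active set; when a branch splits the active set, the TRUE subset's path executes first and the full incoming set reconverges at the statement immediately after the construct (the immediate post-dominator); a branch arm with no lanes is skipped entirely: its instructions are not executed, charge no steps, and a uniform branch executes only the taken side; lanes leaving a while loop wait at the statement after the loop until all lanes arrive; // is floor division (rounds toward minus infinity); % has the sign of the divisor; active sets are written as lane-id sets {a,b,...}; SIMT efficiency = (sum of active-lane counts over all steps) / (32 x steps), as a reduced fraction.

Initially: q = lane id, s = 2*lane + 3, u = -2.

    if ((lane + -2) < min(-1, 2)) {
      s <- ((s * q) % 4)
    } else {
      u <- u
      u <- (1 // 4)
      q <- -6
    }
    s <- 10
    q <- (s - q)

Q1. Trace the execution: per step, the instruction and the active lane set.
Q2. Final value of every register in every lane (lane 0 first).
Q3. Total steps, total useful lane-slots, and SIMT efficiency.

step 0: eval ((lane + -2) < min(-1, 2)) {0,1,2,3,4,5,6,7,8,9,10,11,12,13,14,15,16,17,18,19,20,21,22,23,24,25,26,27,28,29,30,31}
step 1: s <- ((s * q) % 4)           {0}
step 2: u <- u                       {1,2,3,4,5,6,7,8,9,10,11,12,13,14,15,16,17,18,19,20,21,22,23,24,25,26,27,28,29,30,31}
step 3: u <- (1 // 4)                {1,2,3,4,5,6,7,8,9,10,11,12,13,14,15,16,17,18,19,20,21,22,23,24,25,26,27,28,29,30,31}
step 4: q <- -6                      {1,2,3,4,5,6,7,8,9,10,11,12,13,14,15,16,17,18,19,20,21,22,23,24,25,26,27,28,29,30,31}
step 5: s <- 10                      {0,1,2,3,4,5,6,7,8,9,10,11,12,13,14,15,16,17,18,19,20,21,22,23,24,25,26,27,28,29,30,31}
step 6: q <- (s - q)                 {0,1,2,3,4,5,6,7,8,9,10,11,12,13,14,15,16,17,18,19,20,21,22,23,24,25,26,27,28,29,30,31}

Answer: 7 steps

q: 10,16,16,16,16,16,16,16,16,16,16,16,16,16,16,16,16,16,16,16,16,16,16,16,16,16,16,16,16,16,16,16
s: 10,10,10,10,10,10,10,10,10,10,10,10,10,10,10,10,10,10,10,10,10,10,10,10,10,10,10,10,10,10,10,10
u: -2,0,0,0,0,0,0,0,0,0,0,0,0,0,0,0,0,0,0,0,0,0,0,0,0,0,0,0,0,0,0,0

steps = 7; useful = 190; efficiency = 190/224 = 95/112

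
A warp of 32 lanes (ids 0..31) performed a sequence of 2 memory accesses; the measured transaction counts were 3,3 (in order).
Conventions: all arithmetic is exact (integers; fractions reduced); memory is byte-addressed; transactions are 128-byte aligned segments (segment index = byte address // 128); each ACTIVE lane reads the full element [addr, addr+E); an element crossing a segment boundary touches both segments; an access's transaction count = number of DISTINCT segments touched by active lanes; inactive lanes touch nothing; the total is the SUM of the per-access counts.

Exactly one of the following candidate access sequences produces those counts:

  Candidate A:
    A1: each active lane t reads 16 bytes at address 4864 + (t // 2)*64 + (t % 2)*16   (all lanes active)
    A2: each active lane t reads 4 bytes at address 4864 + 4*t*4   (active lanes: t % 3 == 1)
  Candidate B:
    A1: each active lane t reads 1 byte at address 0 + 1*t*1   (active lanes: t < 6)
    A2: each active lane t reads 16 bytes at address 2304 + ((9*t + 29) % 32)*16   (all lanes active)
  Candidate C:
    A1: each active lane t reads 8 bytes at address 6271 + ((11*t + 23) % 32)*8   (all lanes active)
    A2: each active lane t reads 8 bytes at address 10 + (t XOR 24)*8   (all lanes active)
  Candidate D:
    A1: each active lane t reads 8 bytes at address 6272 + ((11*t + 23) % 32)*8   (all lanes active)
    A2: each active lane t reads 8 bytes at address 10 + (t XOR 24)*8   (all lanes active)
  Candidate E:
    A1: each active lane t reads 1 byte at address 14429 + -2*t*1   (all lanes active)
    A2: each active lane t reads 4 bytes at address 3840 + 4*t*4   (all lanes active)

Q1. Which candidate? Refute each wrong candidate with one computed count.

A: A1 gives 8 transactions, not 3
B: A1 gives 1 transaction, not 3
D: A1 gives 2 transactions, not 3
E: A1 gives 1 transaction, not 3
C: all counts match (3,3)

Answer: C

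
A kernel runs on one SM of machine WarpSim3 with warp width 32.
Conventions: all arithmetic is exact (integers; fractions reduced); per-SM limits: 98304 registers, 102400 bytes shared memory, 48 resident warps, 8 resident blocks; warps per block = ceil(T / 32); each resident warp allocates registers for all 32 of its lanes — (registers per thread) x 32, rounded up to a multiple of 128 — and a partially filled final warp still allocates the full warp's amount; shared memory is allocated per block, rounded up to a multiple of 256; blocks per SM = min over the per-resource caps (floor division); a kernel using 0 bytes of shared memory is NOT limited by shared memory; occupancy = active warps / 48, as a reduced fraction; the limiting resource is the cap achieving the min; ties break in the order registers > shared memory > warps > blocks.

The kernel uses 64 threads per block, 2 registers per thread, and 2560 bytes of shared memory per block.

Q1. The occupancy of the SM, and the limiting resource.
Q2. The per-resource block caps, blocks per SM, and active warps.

Answer: occupancy 1/3, limited by blocks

registers: 384 blocks
shared memory: 40 blocks
warps: 24 blocks
blocks: 8 blocks

Answer: 8 blocks, 16 active warps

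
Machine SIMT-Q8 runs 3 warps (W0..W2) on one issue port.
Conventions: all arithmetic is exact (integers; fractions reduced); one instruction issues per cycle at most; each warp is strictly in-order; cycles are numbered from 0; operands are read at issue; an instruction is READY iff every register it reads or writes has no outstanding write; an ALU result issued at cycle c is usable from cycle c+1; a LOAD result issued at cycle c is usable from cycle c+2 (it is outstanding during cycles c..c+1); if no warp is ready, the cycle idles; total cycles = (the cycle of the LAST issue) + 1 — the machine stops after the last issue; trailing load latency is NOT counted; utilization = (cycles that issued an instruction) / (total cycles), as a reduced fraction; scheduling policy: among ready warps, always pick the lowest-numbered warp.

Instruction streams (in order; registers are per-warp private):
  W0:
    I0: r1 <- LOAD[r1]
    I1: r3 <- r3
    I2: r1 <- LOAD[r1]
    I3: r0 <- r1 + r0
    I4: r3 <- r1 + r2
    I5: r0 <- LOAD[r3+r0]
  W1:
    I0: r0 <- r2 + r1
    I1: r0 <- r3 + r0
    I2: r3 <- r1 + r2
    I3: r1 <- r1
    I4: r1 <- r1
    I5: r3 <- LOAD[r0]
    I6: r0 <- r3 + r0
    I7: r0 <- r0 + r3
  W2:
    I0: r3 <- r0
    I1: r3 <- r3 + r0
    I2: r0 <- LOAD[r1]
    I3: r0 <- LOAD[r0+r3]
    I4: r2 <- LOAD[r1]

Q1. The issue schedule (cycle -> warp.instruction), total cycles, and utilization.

cycle 0: W0.I0
cycle 1: W0.I1
cycle 2: W0.I2
cycle 3: W1.I0
cycle 4: W0.I3
cycle 5: W0.I4
cycle 6: W0.I5
cycle 7: W1.I1
cycle 8: W1.I2
cycle 9: W1.I3
cycle 10: W1.I4
cycle 11: W1.I5
cycle 12: W2.I0
cycle 13: W1.I6
cycle 14: W1.I7
cycle 15: W2.I1
cycle 16: W2.I2
cycle 17: idle
cycle 18: W2.I3
cycle 19: W2.I4

Answer: 20 cycles, utilization 19/20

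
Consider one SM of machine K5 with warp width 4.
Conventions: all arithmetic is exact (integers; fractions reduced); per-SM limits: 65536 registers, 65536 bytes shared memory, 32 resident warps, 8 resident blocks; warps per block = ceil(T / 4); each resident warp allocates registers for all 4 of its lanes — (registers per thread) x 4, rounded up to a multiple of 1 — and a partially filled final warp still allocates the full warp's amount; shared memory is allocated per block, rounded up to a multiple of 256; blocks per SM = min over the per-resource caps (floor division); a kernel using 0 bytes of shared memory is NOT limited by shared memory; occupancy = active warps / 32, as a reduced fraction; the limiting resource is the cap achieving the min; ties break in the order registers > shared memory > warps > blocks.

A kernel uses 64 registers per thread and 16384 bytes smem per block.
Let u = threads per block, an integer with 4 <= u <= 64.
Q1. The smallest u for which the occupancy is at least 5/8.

Answer: u = 17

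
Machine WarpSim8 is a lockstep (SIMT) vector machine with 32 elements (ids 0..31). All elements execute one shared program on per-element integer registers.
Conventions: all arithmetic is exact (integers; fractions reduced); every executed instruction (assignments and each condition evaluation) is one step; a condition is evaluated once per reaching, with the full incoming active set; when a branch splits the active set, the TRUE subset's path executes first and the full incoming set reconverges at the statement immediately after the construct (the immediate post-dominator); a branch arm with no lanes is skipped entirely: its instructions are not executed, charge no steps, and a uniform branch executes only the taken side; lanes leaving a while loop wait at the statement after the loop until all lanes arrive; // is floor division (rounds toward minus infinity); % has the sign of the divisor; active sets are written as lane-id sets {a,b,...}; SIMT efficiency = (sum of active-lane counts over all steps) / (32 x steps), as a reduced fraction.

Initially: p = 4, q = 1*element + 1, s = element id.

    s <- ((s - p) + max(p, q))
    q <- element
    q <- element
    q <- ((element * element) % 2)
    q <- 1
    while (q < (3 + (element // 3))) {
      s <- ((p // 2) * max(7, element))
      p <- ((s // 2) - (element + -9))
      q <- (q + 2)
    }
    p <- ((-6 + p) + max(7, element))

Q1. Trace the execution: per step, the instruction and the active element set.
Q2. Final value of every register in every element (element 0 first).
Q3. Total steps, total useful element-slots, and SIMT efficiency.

step 0: s <- ((s - p) + max(p, q))   {0,1,2,3,4,5,6,7,8,9,10,11,12,13,14,15,16,17,18,19,20,21,22,23,24,25,26,27,28,29,30,31}
step 1: q <- element                 {0,1,2,3,4,5,6,7,8,9,10,11,12,13,14,15,16,17,18,19,20,21,22,23,24,25,26,27,28,29,30,31}
step 2: q <- element                 {0,1,2,3,4,5,6,7,8,9,10,11,12,13,14,15,16,17,18,19,20,21,22,23,24,25,26,27,28,29,30,31}
step 3: q <- ((element * element) % 2) {0,1,2,3,4,5,6,7,8,9,10,11,12,13,14,15,16,17,18,19,20,21,22,23,24,25,26,27,28,29,30,31}
step 4: q <- 1                       {0,1,2,3,4,5,6,7,8,9,10,11,12,13,14,15,16,17,18,19,20,21,22,23,24,25,26,27,28,29,30,31}
step 5: eval (q < (3 + (element // 3))) {0,1,2,3,4,5,6,7,8,9,10,11,12,13,14,15,16,17,18,19,20,21,22,23,24,25,26,27,28,29,30,31}
step 6: s <- ((p // 2) * max(7, element)) {0,1,2,3,4,5,6,7,8,9,10,11,12,13,14,15,16,17,18,19,20,21,22,23,24,25,26,27,28,29,30,31}
step 7: p <- ((s // 2) - (element + -9)) {0,1,2,3,4,5,6,7,8,9,10,11,12,13,14,15,16,17,18,19,20,21,22,23,24,25,26,27,28,29,30,31}
step 8: q <- (q + 2)                 {0,1,2,3,4,5,6,7,8,9,10,11,12,13,14,15,16,17,18,19,20,21,22,23,24,25,26,27,28,29,30,31}
step 9: eval (q < (3 + (element // 3))) {0,1,2,3,4,5,6,7,8,9,10,11,12,13,14,15,16,17,18,19,20,21,22,23,24,25,26,27,28,29,30,31}
step 10: s <- ((p // 2) * max(7, element)) {3,4,5,6,7,8,9,10,11,12,13,14,15,16,17,18,19,20,21,22,23,24,25,26,27,28,29,30,31}
step 11: p <- ((s // 2) - (element + -9)) {3,4,5,6,7,8,9,10,11,12,13,14,15,16,17,18,19,20,21,22,23,24,25,26,27,28,29,30,31}
step 12: q <- (q + 2)                 {3,4,5,6,7,8,9,10,11,12,13,14,15,16,17,18,19,20,21,22,23,24,25,26,27,28,29,30,31}
step 13: eval (q < (3 + (element // 3))) {3,4,5,6,7,8,9,10,11,12,13,14,15,16,17,18,19,20,21,22,23,24,25,26,27,28,29,30,31}
step 14: s <- ((p // 2) * max(7, element)) {9,10,11,12,13,14,15,16,17,18,19,20,21,22,23,24,25,26,27,28,29,30,31}
step 15: p <- ((s // 2) - (element + -9)) {9,10,11,12,13,14,15,16,17,18,19,20,21,22,23,24,25,26,27,28,29,30,31}
step 16: q <- (q + 2)                 {9,10,11,12,13,14,15,16,17,18,19,20,21,22,23,24,25,26,27,28,29,30,31}
step 17: eval (q < (3 + (element // 3))) {9,10,11,12,13,14,15,16,17,18,19,20,21,22,23,24,25,26,27,28,29,30,31}
step 18: s <- ((p // 2) * max(7, element)) {15,16,17,18,19,20,21,22,23,24,25,26,27,28,29,30,31}
step 19: p <- ((s // 2) - (element + -9)) {15,16,17,18,19,20,21,22,23,24,25,26,27,28,29,30,31}
step 20: q <- (q + 2)                 {15,16,17,18,19,20,21,22,23,24,25,26,27,28,29,30,31}
step 21: eval (q < (3 + (element // 3))) {15,16,17,18,19,20,21,22,23,24,25,26,27,28,29,30,31}
step 22: s <- ((p // 2) * max(7, element)) {21,22,23,24,25,26,27,28,29,30,31}
step 23: p <- ((s // 2) - (element + -9)) {21,22,23,24,25,26,27,28,29,30,31}
step 24: q <- (q + 2)                 {21,22,23,24,25,26,27,28,29,30,31}
step 25: eval (q < (3 + (element // 3))) {21,22,23,24,25,26,27,28,29,30,31}
step 26: s <- ((p // 2) * max(7, element)) {27,28,29,30,31}
step 27: p <- ((s // 2) - (element + -9)) {27,28,29,30,31}
step 28: q <- (q + 2)                 {27,28,29,30,31}
step 29: eval (q < (3 + (element // 3))) {27,28,29,30,31}
step 30: p <- ((-6 + p) + max(7, element)) {0,1,2,3,4,5,6,7,8,9,10,11,12,13,14,15,16,17,18,19,20,21,22,23,24,25,26,27,28,29,30,31}

Answer: 31 steps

p: 17,16,15,28,27,22,21,17,19,43,48,58,63,74,80,318,355,436,489,582,643,3909,4524,5534,6243,7553,8505,67948,78459,95514,109983,132559
q: 3,3,3,5,5,5,5,5,5,7,7,7,7,7,7,9,9,9,9,9,9,11,11,11,11,11,11,13,13,13,13,13
s: 14,14,14,42,42,35,35,28,32,81,90,110,120,143,154,630,704,867,972,1159,1280,7812,9042,11063,12480,15100,17004,135891,156912,191023,219960,265112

steps = 31; useful = 692; efficiency = 692/992 = 173/248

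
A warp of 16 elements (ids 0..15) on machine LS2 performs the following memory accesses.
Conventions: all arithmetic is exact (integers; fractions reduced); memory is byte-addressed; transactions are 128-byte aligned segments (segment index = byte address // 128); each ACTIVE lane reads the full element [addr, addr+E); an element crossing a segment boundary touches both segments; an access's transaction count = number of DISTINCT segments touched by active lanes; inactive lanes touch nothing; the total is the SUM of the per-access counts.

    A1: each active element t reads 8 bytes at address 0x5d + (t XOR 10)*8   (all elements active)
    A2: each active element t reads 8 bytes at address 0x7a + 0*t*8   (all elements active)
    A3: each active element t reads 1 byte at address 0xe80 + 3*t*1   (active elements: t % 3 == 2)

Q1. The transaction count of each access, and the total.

A1: 2 transactions
A2: 2 transactions
A3: 1 transaction

Answer: 2,2,1; total 5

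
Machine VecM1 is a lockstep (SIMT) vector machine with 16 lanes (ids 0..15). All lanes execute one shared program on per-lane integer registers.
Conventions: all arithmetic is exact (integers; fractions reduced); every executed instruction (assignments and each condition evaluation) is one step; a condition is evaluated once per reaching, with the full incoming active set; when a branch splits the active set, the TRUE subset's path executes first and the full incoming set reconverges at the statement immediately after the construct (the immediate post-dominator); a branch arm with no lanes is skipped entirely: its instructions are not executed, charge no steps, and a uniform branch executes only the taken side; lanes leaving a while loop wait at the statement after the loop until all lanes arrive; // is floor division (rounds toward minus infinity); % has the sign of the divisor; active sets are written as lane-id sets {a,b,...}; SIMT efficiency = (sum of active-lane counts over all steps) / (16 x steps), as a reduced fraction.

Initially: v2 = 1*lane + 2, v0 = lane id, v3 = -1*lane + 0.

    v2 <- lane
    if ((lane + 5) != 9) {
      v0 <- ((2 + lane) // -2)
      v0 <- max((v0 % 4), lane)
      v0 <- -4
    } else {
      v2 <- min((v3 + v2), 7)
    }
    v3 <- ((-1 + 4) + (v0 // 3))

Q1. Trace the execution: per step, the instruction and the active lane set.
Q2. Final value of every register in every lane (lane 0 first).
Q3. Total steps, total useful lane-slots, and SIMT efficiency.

step 0: v2 <- lane                   {0,1,2,3,4,5,6,7,8,9,10,11,12,13,14,15}
step 1: eval ((lane + 5) != 9)       {0,1,2,3,4,5,6,7,8,9,10,11,12,13,14,15}
step 2: v0 <- ((2 + lane) // -2)     {0,1,2,3,5,6,7,8,9,10,11,12,13,14,15}
step 3: v0 <- max((v0 % 4), lane)    {0,1,2,3,5,6,7,8,9,10,11,12,13,14,15}
step 4: v0 <- -4                     {0,1,2,3,5,6,7,8,9,10,11,12,13,14,15}
step 5: v2 <- min((v3 + v2), 7)      {4}
step 6: v3 <- ((-1 + 4) + (v0 // 3)) {0,1,2,3,4,5,6,7,8,9,10,11,12,13,14,15}

Answer: 7 steps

v2: 0,1,2,3,0,5,6,7,8,9,10,11,12,13,14,15
v0: -4,-4,-4,-4,4,-4,-4,-4,-4,-4,-4,-4,-4,-4,-4,-4
v3: 1,1,1,1,4,1,1,1,1,1,1,1,1,1,1,1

steps = 7; useful = 94; efficiency = 94/112 = 47/56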